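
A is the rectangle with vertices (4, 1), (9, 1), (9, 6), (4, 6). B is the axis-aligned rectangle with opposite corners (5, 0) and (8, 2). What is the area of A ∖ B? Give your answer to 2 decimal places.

|A∩B|: x∈[5,8], y∈[1,2] → 3·1 = 3.
|A| = 25.
|A ∖ B| = |A| − |A∩B| = 25 − 3 = 22.00.

22.00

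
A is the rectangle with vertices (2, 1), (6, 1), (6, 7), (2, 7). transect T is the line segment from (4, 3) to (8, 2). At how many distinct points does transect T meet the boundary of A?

1

The segment meets the boundary at (6,2.5).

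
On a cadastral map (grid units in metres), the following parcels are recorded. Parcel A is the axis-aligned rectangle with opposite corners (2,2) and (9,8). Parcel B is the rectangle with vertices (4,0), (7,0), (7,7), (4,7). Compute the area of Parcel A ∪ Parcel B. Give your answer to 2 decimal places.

48.00

By inclusion–exclusion:
Individual areas: |Parcel A| = 42, |Parcel B| = 21.
|Parcel A∩Parcel B|: x∈[4,7], y∈[2,7] → 3·5 = 15.
|Parcel A ∪ Parcel B| = 63 − 15 = 48.00.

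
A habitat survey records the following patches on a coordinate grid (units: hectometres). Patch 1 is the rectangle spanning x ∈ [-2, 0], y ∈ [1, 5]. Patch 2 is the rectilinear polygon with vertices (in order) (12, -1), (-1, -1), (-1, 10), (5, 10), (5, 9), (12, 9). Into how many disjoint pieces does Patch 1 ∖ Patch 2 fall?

Patch 1 ∖ Patch 2 is a single connected region.

1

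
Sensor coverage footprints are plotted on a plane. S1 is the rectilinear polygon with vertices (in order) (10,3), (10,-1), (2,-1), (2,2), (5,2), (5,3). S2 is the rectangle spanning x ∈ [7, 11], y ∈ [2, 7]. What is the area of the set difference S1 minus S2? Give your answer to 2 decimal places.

|S1| = 29, |S1∩S2| = 3.
|S1 ∖ S2| = |S1| − |S1∩S2| = 29 − 3 = 26.00.

26.00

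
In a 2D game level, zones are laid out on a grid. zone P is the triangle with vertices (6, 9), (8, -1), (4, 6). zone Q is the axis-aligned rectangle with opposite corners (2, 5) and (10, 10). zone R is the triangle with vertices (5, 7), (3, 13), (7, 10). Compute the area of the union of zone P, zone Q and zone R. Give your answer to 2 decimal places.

51.19

By inclusion–exclusion:
Individual areas: |zone P| = 13, |zone Q| = 40, |zone R| = 9.
|zone P∩zone Q| = 6.3143.
|zone P∩zone R| = 0.547.
|zone Q∩zone R| = 4.5.
|zone P∩zone Q∩zone R| = 0.547.
|zone P ∪ zone Q ∪ zone R| = 62 − 11.3613 + 0.547 = 51.19.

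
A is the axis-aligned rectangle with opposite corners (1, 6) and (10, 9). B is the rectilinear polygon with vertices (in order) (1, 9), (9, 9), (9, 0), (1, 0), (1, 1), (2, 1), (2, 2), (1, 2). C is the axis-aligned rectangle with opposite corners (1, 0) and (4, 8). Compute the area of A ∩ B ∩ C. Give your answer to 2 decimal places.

The intersection is the polygon with vertices (1,6), (1,8), (4,8), (4,6).
By the shoelace formula its area is 6.00.

6.00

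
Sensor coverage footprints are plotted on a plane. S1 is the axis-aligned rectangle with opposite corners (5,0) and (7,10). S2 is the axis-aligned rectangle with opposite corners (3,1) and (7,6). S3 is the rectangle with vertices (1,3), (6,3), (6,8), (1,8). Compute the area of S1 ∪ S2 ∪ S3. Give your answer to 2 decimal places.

By inclusion–exclusion:
Individual areas: |S1| = 20, |S2| = 20, |S3| = 25.
|S1∩S2|: x∈[5,7], y∈[1,6] → 2·5 = 10.
|S1∩S3|: x∈[5,6], y∈[3,8] → 1·5 = 5.
|S2∩S3|: x∈[3,6], y∈[3,6] → 3·3 = 9.
|S1∩S2∩S3| = 3.
|S1 ∪ S2 ∪ S3| = 65 − 24 + 3 = 44.00.

44.00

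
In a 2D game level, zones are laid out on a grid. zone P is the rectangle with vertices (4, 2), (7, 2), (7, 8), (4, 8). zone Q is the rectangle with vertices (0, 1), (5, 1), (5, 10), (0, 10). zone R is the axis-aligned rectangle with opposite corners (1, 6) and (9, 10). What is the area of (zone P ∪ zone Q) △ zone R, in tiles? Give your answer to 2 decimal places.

49.00

|zone P ∪ zone Q| = 57.
|(zone P ∪ zone Q) ∩ zone R| = 20.
|(zone P ∪ zone Q) △ zone R| = 57 + 32 − 40 = 49.00.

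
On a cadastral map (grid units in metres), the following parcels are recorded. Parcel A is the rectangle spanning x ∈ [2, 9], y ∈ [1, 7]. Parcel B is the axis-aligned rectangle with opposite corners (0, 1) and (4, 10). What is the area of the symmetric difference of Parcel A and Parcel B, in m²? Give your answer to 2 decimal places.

54.00

|Parcel A∩Parcel B|: x∈[2,4], y∈[1,7] → 2·6 = 12.
|Parcel A △ Parcel B| = |Parcel A| + |Parcel B| − 2·|Parcel A∩Parcel B| = 42 + 36 − 24 = 54.00.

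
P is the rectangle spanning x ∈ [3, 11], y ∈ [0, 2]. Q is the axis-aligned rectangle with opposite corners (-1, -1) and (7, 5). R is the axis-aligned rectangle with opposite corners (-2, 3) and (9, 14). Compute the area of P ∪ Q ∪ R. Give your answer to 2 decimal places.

By inclusion–exclusion:
Individual areas: |P| = 16, |Q| = 48, |R| = 121.
|P∩Q|: x∈[3,7], y∈[0,2] → 4·2 = 8.
|P∩R| = 0 (no overlap).
|Q∩R|: x∈[-1,7], y∈[3,5] → 8·2 = 16.
|P∩Q∩R| = 0.
|P ∪ Q ∪ R| = 185 − 24 + 0 = 161.00.

161.00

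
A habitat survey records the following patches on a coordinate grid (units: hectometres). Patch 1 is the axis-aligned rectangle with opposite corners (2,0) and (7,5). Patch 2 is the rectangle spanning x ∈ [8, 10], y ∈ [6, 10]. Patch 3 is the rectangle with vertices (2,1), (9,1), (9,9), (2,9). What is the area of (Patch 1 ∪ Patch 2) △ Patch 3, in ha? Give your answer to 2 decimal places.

|Patch 1 ∪ Patch 2| = 33.
|(Patch 1 ∪ Patch 2) ∩ Patch 3| = 23.
|(Patch 1 ∪ Patch 2) △ Patch 3| = 33 + 56 − 46 = 43.00.

43.00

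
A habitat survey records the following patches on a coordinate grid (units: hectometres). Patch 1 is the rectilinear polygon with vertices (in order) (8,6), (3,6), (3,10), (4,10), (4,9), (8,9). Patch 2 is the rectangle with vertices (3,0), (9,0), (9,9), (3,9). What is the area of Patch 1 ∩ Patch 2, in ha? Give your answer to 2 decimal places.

The intersection is the polygon with vertices (3,6), (3,9), (4,9), (8,9), (8,6).
By the shoelace formula its area is 15.00.

15.00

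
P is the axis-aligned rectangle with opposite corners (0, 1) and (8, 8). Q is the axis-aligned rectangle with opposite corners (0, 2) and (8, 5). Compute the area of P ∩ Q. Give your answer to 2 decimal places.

24.00

|P∩Q|: x∈[0,8], y∈[2,5] → 8·3 = 24.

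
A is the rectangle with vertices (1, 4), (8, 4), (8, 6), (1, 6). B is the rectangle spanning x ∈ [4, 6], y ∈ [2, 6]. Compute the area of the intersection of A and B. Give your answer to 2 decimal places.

|A∩B|: x∈[4,6], y∈[4,6] → 2·2 = 4.

4.00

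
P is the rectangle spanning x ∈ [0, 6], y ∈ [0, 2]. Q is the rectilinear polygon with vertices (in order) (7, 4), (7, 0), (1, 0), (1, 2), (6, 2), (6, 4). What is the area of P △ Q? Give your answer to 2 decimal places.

|P| = 12, |Q| = 14, |P∩Q| = 10.
|P △ Q| = |P| + |Q| − 2·|P∩Q| = 12 + 14 − 20 = 6.00.

6.00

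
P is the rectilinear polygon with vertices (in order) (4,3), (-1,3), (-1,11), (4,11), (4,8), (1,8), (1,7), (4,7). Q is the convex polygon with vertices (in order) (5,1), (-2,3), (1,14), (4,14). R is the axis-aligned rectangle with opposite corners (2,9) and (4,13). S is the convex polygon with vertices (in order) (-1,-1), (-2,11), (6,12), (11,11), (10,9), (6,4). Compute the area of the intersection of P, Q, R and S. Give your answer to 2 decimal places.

The intersection is the polygon with vertices (4,9), (2,9), (2,11), (4,11).
By the shoelace formula its area is 4.00.

4.00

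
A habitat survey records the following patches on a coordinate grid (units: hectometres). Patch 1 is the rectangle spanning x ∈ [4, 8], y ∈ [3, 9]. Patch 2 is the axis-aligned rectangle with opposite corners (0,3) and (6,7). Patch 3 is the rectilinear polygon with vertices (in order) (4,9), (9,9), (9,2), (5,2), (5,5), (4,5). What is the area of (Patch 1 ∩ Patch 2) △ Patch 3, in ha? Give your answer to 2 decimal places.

|Patch 1 ∩ Patch 2| = 8.
|(Patch 1 ∩ Patch 2) ∩ Patch 3| = 6.
|(Patch 1 ∩ Patch 2) △ Patch 3| = 8 + 32 − 12 = 28.00.

28.00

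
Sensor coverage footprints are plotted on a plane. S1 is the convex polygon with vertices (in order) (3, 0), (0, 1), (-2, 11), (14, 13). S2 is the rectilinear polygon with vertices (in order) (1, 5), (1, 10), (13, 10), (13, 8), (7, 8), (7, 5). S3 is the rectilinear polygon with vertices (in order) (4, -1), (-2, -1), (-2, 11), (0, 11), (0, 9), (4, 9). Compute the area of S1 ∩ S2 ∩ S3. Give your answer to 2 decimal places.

The intersection is the polygon with vertices (1,5), (1,9), (4,9), (4,5).
By the shoelace formula its area is 12.00.

12.00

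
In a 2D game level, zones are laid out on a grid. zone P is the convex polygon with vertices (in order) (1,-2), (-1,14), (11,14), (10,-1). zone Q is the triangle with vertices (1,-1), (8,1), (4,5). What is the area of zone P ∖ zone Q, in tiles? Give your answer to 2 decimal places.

145.00

|zone P| = 163, |zone P∩zone Q| = 18.
|zone P ∖ zone Q| = |zone P| − |zone P∩zone Q| = 163 − 18 = 145.00.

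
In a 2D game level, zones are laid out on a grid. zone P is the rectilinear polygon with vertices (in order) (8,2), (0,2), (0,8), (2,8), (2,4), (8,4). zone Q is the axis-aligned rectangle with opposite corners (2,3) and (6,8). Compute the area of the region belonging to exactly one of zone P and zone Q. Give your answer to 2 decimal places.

|zone P| = 24, |zone Q| = 20, |zone P∩zone Q| = 4.
|zone P △ zone Q| = |zone P| + |zone Q| − 2·|zone P∩zone Q| = 24 + 20 − 8 = 36.00.

36.00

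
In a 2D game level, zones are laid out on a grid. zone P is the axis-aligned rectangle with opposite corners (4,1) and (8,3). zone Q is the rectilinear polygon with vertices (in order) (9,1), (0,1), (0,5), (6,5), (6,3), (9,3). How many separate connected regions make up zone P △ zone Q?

zone P △ zone Q splits into 2 disjoint pieces (area 2, area 20).

2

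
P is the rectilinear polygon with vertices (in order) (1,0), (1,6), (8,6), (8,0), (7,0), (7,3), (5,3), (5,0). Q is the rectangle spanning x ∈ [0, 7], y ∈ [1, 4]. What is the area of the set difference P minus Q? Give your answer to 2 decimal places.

|P| = 36, |P∩Q| = 14.
|P ∖ Q| = |P| − |P∩Q| = 36 − 14 = 22.00.

22.00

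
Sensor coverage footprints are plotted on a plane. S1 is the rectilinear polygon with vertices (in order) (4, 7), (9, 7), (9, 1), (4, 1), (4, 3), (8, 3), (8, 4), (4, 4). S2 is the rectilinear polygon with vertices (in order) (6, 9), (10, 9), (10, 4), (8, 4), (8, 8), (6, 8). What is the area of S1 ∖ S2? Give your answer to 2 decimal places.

|S1| = 26, |S1∩S2| = 3.
|S1 ∖ S2| = |S1| − |S1∩S2| = 26 − 3 = 23.00.

23.00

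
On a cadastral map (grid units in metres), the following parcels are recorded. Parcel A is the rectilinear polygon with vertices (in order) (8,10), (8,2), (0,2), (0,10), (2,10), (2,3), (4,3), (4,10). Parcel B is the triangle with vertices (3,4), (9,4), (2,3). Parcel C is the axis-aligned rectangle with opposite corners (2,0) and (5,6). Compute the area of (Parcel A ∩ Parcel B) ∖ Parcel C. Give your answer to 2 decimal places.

|Parcel A ∩ Parcel B| = 1.7143.
|(Parcel A ∩ Parcel B) ∩ Parcel C| = 0.6429.
|(Parcel A ∩ Parcel B) ∖ Parcel C| = 1.7143 − 0.6429 = 1.07.

1.07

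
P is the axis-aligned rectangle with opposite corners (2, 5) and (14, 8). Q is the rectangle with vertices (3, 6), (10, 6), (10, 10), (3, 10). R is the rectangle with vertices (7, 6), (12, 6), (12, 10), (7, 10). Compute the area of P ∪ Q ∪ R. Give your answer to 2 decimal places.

By inclusion–exclusion:
Individual areas: |P| = 36, |Q| = 28, |R| = 20.
|P∩Q|: x∈[3,10], y∈[6,8] → 7·2 = 14.
|P∩R|: x∈[7,12], y∈[6,8] → 5·2 = 10.
|Q∩R|: x∈[7,10], y∈[6,10] → 3·4 = 12.
|P∩Q∩R| = 6.
|P ∪ Q ∪ R| = 84 − 36 + 6 = 54.00.

54.00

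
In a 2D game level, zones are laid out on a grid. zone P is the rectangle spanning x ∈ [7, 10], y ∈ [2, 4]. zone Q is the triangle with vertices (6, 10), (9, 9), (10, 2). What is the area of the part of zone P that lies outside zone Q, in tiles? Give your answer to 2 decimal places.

|zone P| = 6, |zone P∩zone Q| = 0.7143.
|zone P ∖ zone Q| = |zone P| − |zone P∩zone Q| = 6 − 0.7143 = 5.29.

5.29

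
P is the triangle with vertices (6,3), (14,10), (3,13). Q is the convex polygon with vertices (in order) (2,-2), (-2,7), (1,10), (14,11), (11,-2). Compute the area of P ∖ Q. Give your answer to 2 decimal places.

10.43

|P| = 50.5, |P∩Q| = 40.0678.
|P ∖ Q| = |P| − |P∩Q| = 50.5 − 40.0678 = 10.43.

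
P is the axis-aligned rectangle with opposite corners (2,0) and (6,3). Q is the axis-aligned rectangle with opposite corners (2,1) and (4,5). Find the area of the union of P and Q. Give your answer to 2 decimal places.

16.00

By inclusion–exclusion:
Individual areas: |P| = 12, |Q| = 8.
|P∩Q|: x∈[2,4], y∈[1,3] → 2·2 = 4.
|P ∪ Q| = 20 − 4 = 16.00.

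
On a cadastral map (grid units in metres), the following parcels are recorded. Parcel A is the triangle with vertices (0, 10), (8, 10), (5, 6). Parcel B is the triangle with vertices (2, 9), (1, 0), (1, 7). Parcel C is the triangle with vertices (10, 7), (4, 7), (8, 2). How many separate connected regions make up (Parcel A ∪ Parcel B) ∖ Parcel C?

(Parcel A ∪ Parcel B) ∖ Parcel C is a single connected region.

1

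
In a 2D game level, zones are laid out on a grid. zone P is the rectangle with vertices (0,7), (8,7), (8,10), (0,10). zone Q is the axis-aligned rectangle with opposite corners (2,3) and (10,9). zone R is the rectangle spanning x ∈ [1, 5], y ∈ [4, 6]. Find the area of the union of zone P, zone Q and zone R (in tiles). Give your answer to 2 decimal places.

62.00

By inclusion–exclusion:
Individual areas: |zone P| = 24, |zone Q| = 48, |zone R| = 8.
|zone P∩zone Q|: x∈[2,8], y∈[7,9] → 6·2 = 12.
|zone P∩zone R| = 0 (no overlap).
|zone Q∩zone R|: x∈[2,5], y∈[4,6] → 3·2 = 6.
|zone P∩zone Q∩zone R| = 0.
|zone P ∪ zone Q ∪ zone R| = 80 − 18 + 0 = 62.00.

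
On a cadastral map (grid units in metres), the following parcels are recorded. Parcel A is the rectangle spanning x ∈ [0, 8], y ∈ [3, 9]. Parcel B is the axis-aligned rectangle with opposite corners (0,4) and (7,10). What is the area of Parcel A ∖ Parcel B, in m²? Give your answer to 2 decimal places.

|Parcel A∩Parcel B|: x∈[0,7], y∈[4,9] → 7·5 = 35.
|Parcel A| = 48.
|Parcel A ∖ Parcel B| = |Parcel A| − |Parcel A∩Parcel B| = 48 − 35 = 13.00.

13.00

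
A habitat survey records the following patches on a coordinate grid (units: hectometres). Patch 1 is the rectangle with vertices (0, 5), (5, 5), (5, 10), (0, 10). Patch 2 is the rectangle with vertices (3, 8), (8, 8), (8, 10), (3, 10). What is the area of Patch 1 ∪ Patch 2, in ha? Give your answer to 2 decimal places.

By inclusion–exclusion:
Individual areas: |Patch 1| = 25, |Patch 2| = 10.
|Patch 1∩Patch 2|: x∈[3,5], y∈[8,10] → 2·2 = 4.
|Patch 1 ∪ Patch 2| = 35 − 4 = 31.00.

31.00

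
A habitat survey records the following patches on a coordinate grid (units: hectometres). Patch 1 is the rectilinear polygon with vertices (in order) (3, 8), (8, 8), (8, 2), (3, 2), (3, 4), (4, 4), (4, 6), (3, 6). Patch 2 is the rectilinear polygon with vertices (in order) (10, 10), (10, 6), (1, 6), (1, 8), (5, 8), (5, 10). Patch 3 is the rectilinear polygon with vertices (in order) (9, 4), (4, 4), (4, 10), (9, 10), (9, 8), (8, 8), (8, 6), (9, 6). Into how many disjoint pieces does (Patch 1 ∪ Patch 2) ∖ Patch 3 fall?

(Patch 1 ∪ Patch 2) ∖ Patch 3 splits into 3 disjoint pieces (area 6, area 10, area 6).

3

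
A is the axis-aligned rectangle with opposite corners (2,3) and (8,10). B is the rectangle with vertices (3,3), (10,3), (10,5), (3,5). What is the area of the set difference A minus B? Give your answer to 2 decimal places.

|A∩B|: x∈[3,8], y∈[3,5] → 5·2 = 10.
|A| = 42.
|A ∖ B| = |A| − |A∩B| = 42 − 10 = 32.00.

32.00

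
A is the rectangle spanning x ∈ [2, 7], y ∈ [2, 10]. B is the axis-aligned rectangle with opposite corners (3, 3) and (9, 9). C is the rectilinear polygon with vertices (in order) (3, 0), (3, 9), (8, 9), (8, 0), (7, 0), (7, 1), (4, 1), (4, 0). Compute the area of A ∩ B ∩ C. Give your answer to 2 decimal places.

24.00

The intersection is the polygon with vertices (3,3), (3,9), (7,9), (7,3).
By the shoelace formula its area is 24.00.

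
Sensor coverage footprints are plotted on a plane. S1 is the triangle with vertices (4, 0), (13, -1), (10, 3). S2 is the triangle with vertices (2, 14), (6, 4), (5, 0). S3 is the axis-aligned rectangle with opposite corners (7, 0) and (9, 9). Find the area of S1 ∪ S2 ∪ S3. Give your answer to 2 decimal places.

By inclusion–exclusion:
Individual areas: |S1| = 16.5, |S2| = 13, |S3| = 18.
|S1∩S2| = 0.0599.
|S1∩S3| = 4.
|S2∩S3| = 0.
|S1∩S2∩S3| = 0.
|S1 ∪ S2 ∪ S3| = 47.5 − 4.0599 + 0 = 43.44.

43.44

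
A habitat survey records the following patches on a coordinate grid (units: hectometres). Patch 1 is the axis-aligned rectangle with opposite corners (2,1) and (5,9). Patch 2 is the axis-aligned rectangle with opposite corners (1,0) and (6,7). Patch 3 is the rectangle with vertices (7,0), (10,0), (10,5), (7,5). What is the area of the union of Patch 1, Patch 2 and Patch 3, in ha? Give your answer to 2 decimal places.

By inclusion–exclusion:
Individual areas: |Patch 1| = 24, |Patch 2| = 35, |Patch 3| = 15.
|Patch 1∩Patch 2|: x∈[2,5], y∈[1,7] → 3·6 = 18.
|Patch 1∩Patch 3| = 0 (no overlap).
|Patch 2∩Patch 3| = 0 (no overlap).
|Patch 1∩Patch 2∩Patch 3| = 0.
|Patch 1 ∪ Patch 2 ∪ Patch 3| = 74 − 18 + 0 = 56.00.

56.00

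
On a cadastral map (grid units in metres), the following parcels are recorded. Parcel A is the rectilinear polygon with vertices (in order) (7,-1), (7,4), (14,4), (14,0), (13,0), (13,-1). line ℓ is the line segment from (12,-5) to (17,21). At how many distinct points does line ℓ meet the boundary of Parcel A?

The segment meets the boundary at (13.731,4), (12.769,-1).

2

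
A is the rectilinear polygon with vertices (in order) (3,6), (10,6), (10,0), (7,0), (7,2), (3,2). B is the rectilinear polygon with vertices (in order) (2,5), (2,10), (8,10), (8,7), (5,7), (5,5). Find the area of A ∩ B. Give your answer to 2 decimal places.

2.00

The intersection is the polygon with vertices (5,6), (5,5), (3,5), (3,6).
By the shoelace formula its area is 2.00.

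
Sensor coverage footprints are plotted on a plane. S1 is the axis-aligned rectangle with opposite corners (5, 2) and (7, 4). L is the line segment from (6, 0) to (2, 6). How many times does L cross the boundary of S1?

0

The segment lies entirely outside S1 and never meets its boundary.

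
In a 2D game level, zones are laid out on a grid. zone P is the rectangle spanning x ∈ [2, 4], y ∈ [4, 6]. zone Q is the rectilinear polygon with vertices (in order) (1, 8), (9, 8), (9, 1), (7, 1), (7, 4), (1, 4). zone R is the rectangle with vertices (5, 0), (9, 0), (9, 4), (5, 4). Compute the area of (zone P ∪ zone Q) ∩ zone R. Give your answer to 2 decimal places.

6.00

|zone P ∪ zone Q| = 38.
|(zone P ∪ zone Q) ∩ zone R| = 6.00.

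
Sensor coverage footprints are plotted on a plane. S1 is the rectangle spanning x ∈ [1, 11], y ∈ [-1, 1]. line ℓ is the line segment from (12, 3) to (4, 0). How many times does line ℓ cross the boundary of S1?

1

The segment meets the boundary at (6.667,1).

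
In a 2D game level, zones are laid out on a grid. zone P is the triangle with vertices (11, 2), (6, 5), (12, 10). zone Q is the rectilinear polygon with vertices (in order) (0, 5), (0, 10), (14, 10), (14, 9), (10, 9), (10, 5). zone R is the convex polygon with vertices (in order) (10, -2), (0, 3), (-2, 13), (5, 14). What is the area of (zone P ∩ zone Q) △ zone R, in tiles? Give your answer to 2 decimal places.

108.53

|zone P ∩ zone Q| = 7.2042.
|(zone P ∩ zone Q) ∩ zone R| = 1.086.
|(zone P ∩ zone Q) △ zone R| = 7.2042 + 103.5 − 2.172 = 108.53.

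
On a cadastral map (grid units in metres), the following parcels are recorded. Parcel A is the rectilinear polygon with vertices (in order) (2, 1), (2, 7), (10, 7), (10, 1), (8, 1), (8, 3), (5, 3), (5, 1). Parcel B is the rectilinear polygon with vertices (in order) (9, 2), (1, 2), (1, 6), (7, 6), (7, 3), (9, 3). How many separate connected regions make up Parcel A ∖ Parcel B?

Parcel A ∖ Parcel B splits into 2 disjoint pieces (area 3, area 20).

2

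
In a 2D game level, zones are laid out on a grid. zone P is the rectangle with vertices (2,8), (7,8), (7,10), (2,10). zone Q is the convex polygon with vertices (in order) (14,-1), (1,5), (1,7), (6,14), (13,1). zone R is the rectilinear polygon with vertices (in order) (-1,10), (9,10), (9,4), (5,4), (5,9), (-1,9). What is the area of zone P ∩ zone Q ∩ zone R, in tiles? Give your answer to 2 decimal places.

The intersection is the polygon with vertices (7,8), (5,8), (5,9), (2.429,9), (3.143,10), (7,10).
By the shoelace formula its area is 6.21.

6.21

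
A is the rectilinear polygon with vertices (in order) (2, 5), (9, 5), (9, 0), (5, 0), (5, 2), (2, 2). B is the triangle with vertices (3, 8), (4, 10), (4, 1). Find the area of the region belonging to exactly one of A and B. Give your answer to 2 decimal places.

31.36

|A| = 29, |B| = 4.5, |A∩B| = 1.0714.
|A △ B| = |A| + |B| − 2·|A∩B| = 29 + 4.5 − 2.1429 = 31.36.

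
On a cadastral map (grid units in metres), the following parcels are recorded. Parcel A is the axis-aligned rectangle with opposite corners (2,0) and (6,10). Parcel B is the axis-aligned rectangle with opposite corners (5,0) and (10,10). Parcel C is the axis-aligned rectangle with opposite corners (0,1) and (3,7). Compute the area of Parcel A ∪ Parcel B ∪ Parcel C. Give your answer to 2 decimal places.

92.00

By inclusion–exclusion:
Individual areas: |Parcel A| = 40, |Parcel B| = 50, |Parcel C| = 18.
|Parcel A∩Parcel B|: x∈[5,6], y∈[0,10] → 1·10 = 10.
|Parcel A∩Parcel C|: x∈[2,3], y∈[1,7] → 1·6 = 6.
|Parcel B∩Parcel C| = 0 (no overlap).
|Parcel A∩Parcel B∩Parcel C| = 0.
|Parcel A ∪ Parcel B ∪ Parcel C| = 108 − 16 + 0 = 92.00.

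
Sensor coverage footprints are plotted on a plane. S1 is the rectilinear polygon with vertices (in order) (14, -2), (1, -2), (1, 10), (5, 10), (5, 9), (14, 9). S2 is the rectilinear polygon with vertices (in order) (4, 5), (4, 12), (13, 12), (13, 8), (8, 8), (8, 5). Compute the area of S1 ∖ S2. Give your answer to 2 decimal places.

125.00

|S1| = 147, |S1∩S2| = 22.
|S1 ∖ S2| = |S1| − |S1∩S2| = 147 − 22 = 125.00.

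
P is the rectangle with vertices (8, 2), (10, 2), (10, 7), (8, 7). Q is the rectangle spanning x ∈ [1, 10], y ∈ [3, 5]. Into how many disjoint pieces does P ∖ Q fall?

2

P ∖ Q splits into 2 disjoint pieces (area 2, area 4).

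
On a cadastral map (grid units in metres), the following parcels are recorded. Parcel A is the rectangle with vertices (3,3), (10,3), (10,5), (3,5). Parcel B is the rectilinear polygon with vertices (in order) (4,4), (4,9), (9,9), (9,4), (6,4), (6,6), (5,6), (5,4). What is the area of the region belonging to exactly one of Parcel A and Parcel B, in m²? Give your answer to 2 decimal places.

29.00

|Parcel A| = 14, |Parcel B| = 23, |Parcel A∩Parcel B| = 4.
|Parcel A △ Parcel B| = |Parcel A| + |Parcel B| − 2·|Parcel A∩Parcel B| = 14 + 23 − 8 = 29.00.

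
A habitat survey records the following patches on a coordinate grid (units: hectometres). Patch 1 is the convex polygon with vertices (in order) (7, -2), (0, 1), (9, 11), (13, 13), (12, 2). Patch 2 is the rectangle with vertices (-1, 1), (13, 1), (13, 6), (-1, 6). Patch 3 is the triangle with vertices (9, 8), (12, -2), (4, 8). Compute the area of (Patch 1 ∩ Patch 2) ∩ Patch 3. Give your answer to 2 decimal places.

13.71

The region (Patch 1 ∩ Patch 2) ∩ Patch 3 is the polygon with vertices (9.6,6), (11.032,1.226), (10.75,1), (9.6,1), (5.6,6).
By the shoelace formula its area is 13.71.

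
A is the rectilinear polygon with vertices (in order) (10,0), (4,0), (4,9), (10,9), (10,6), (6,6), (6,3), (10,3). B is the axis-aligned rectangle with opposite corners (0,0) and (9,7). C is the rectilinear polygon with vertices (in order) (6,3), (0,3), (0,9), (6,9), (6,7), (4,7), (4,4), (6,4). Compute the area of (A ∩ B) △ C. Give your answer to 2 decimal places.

|A ∩ B| = 26.
|(A ∩ B) ∩ C| = 2.
|(A ∩ B) △ C| = 26 + 30 − 4 = 52.00.

52.00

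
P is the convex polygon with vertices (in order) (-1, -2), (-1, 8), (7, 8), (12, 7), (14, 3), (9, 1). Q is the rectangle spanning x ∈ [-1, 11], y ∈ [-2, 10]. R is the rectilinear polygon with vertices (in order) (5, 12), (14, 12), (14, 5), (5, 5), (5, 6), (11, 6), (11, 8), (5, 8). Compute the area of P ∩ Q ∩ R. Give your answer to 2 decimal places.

6.00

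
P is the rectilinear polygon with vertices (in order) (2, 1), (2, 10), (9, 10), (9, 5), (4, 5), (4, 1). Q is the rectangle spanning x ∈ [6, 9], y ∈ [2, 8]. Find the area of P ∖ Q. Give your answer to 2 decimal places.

34.00

|P| = 43, |P∩Q| = 9.
|P ∖ Q| = |P| − |P∩Q| = 43 − 9 = 34.00.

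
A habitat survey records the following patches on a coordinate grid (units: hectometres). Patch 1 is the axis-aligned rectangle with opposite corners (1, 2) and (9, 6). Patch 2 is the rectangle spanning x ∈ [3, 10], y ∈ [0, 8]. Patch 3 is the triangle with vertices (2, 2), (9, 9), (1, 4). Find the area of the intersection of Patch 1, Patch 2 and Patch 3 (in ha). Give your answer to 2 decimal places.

4.05

The intersection is the polygon with vertices (3,5.25), (4.2,6), (6,6), (3,3).
By the shoelace formula its area is 4.05.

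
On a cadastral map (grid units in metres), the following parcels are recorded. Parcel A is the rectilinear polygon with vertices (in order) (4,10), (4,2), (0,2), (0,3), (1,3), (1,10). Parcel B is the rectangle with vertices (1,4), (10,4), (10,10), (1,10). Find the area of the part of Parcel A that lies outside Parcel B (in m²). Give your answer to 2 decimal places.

7.00

|Parcel A| = 25, |Parcel A∩Parcel B| = 18.
|Parcel A ∖ Parcel B| = |Parcel A| − |Parcel A∩Parcel B| = 25 − 18 = 7.00.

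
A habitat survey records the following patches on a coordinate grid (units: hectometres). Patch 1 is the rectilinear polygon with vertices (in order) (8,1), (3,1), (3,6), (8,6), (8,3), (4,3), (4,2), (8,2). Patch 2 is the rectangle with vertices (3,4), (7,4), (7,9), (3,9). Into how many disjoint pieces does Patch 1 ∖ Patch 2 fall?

1

Patch 1 ∖ Patch 2 is a single connected region.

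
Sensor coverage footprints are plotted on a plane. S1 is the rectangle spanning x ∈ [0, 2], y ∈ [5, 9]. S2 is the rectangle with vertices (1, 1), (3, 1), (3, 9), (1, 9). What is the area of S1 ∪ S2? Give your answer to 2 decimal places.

20.00

By inclusion–exclusion:
Individual areas: |S1| = 8, |S2| = 16.
|S1∩S2|: x∈[1,2], y∈[5,9] → 1·4 = 4.
|S1 ∪ S2| = 24 − 4 = 20.00.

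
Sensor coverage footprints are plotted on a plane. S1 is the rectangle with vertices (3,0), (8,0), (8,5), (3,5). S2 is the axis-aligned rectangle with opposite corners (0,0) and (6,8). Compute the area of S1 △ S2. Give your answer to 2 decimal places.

|S1∩S2|: x∈[3,6], y∈[0,5] → 3·5 = 15.
|S1 △ S2| = |S1| + |S2| − 2·|S1∩S2| = 25 + 48 − 30 = 43.00.

43.00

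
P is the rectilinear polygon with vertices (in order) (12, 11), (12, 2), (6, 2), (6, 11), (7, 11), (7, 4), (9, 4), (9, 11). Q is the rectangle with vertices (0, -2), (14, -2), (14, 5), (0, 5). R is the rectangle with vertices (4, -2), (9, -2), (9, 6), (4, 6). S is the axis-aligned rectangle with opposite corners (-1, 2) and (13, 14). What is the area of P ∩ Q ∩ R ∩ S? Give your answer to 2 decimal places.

7.00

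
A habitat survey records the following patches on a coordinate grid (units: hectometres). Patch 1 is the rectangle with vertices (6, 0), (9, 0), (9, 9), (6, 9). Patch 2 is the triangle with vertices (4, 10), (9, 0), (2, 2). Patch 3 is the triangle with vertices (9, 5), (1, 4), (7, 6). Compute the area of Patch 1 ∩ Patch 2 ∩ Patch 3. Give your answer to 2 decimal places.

0.42

The intersection is the polygon with vertices (6.647,4.706), (6,4.625), (6,5.667), (6.143,5.714).
By the shoelace formula its area is 0.42.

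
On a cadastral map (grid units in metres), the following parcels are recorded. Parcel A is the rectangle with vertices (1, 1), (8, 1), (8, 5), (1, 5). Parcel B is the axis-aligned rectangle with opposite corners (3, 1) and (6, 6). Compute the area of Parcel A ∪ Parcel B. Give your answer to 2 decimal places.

31.00

By inclusion–exclusion:
Individual areas: |Parcel A| = 28, |Parcel B| = 15.
|Parcel A∩Parcel B|: x∈[3,6], y∈[1,5] → 3·4 = 12.
|Parcel A ∪ Parcel B| = 43 − 12 = 31.00.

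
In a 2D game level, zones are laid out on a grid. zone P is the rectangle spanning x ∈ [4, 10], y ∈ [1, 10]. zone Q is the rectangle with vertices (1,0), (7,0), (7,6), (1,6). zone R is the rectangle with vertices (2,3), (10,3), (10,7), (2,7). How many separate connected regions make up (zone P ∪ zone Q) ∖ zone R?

(zone P ∪ zone Q) ∖ zone R splits into 2 disjoint pieces (area 18, area 27).

2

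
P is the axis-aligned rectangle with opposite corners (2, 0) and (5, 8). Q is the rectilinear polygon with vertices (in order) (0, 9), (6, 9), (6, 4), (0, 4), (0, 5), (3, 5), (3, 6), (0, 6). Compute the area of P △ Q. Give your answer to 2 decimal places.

29.00

|P| = 24, |Q| = 27, |P∩Q| = 11.
|P △ Q| = |P| + |Q| − 2·|P∩Q| = 24 + 27 − 22 = 29.00.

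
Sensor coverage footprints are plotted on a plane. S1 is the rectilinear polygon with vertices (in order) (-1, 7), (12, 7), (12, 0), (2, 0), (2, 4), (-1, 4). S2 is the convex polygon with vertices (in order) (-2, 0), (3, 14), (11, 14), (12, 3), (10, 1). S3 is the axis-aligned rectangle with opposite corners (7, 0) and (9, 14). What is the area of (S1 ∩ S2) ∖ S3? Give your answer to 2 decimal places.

53.71

|S1 ∩ S2| = 66.0465.
|(S1 ∩ S2) ∩ S3| = 12.3333.
|(S1 ∩ S2) ∖ S3| = 66.0465 − 12.3333 = 53.71.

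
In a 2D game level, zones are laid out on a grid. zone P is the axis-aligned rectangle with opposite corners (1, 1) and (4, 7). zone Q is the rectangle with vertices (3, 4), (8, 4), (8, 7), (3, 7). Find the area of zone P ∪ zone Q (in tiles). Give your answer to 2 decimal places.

By inclusion–exclusion:
Individual areas: |zone P| = 18, |zone Q| = 15.
|zone P∩zone Q|: x∈[3,4], y∈[4,7] → 1·3 = 3.
|zone P ∪ zone Q| = 33 − 3 = 30.00.

30.00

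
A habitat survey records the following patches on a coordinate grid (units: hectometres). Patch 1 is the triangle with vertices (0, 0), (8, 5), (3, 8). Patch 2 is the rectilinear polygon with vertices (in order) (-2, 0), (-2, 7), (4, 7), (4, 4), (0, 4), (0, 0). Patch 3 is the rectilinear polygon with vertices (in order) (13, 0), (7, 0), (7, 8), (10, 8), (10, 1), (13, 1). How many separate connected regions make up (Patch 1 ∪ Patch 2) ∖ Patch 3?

1

(Patch 1 ∪ Patch 2) ∖ Patch 3 is a single connected region.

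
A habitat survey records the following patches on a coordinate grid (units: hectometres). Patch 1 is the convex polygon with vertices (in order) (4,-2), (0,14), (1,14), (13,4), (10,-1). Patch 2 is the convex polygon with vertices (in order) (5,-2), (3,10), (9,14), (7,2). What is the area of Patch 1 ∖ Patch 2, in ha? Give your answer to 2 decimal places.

66.07

|Patch 1| = 102.5, |Patch 1∩Patch 2| = 36.4274.
|Patch 1 ∖ Patch 2| = |Patch 1| − |Patch 1∩Patch 2| = 102.5 − 36.4274 = 66.07.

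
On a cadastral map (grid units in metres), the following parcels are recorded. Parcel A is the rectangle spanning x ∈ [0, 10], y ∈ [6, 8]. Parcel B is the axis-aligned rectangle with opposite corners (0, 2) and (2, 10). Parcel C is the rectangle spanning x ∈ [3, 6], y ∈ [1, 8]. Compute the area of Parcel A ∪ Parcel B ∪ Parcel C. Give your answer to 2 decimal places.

47.00

By inclusion–exclusion:
Individual areas: |Parcel A| = 20, |Parcel B| = 16, |Parcel C| = 21.
|Parcel A∩Parcel B|: x∈[0,2], y∈[6,8] → 2·2 = 4.
|Parcel A∩Parcel C|: x∈[3,6], y∈[6,8] → 3·2 = 6.
|Parcel B∩Parcel C| = 0 (no overlap).
|Parcel A∩Parcel B∩Parcel C| = 0.
|Parcel A ∪ Parcel B ∪ Parcel C| = 57 − 10 + 0 = 47.00.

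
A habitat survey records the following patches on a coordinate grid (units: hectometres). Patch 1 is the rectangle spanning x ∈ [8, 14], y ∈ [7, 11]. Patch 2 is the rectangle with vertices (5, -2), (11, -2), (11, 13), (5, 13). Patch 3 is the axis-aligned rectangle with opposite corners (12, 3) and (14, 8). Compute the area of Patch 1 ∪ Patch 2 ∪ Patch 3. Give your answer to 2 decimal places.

By inclusion–exclusion:
Individual areas: |Patch 1| = 24, |Patch 2| = 90, |Patch 3| = 10.
|Patch 1∩Patch 2|: x∈[8,11], y∈[7,11] → 3·4 = 12.
|Patch 1∩Patch 3|: x∈[12,14], y∈[7,8] → 2·1 = 2.
|Patch 2∩Patch 3| = 0 (no overlap).
|Patch 1∩Patch 2∩Patch 3| = 0.
|Patch 1 ∪ Patch 2 ∪ Patch 3| = 124 − 14 + 0 = 110.00.

110.00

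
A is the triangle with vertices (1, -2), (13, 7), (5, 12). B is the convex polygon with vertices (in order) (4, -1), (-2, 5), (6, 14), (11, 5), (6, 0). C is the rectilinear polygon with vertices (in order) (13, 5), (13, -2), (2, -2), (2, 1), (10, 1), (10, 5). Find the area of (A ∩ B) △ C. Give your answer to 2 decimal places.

97.07

|A ∩ B| = 56.0107.
|(A ∩ B) ∩ C| = 1.9702.
|(A ∩ B) △ C| = 56.0107 + 45 − 3.9405 = 97.07.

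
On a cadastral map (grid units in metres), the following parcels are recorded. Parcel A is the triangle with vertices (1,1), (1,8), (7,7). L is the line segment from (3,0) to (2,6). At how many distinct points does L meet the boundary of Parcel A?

The segment meets the boundary at (2.571,2.571).

1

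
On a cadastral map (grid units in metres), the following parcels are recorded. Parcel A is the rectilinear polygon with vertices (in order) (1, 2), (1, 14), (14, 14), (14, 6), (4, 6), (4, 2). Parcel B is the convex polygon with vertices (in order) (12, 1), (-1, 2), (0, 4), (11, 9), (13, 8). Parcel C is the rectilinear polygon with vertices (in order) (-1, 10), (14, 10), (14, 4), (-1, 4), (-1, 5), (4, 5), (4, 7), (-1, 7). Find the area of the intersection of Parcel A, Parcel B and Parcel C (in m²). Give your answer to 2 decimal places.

17.29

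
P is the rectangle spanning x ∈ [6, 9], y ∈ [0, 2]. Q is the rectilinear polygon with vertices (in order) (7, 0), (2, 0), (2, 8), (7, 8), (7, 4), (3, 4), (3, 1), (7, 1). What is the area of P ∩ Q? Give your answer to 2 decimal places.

The intersection is the polygon with vertices (6,1), (7,1), (7,0), (6,0).
By the shoelace formula its area is 1.00.

1.00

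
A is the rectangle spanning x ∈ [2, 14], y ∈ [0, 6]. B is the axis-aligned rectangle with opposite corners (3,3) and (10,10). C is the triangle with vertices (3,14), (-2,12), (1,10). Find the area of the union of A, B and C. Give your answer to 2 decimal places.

108.00

By inclusion–exclusion:
Individual areas: |A| = 72, |B| = 49, |C| = 8.
|A∩B|: x∈[3,10], y∈[3,6] → 7·3 = 21.
|A∩C| = 0.
|B∩C| = 0.
|A∩B∩C| = 0.
|A ∪ B ∪ C| = 129 − 21 + 0 = 108.00.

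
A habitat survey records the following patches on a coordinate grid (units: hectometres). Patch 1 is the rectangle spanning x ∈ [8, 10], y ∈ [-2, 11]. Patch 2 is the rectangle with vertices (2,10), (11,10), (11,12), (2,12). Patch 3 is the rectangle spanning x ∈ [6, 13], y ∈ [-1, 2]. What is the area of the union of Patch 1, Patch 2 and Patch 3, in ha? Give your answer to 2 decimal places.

57.00

By inclusion–exclusion:
Individual areas: |Patch 1| = 26, |Patch 2| = 18, |Patch 3| = 21.
|Patch 1∩Patch 2|: x∈[8,10], y∈[10,11] → 2·1 = 2.
|Patch 1∩Patch 3|: x∈[8,10], y∈[-1,2] → 2·3 = 6.
|Patch 2∩Patch 3| = 0 (no overlap).
|Patch 1∩Patch 2∩Patch 3| = 0.
|Patch 1 ∪ Patch 2 ∪ Patch 3| = 65 − 8 + 0 = 57.00.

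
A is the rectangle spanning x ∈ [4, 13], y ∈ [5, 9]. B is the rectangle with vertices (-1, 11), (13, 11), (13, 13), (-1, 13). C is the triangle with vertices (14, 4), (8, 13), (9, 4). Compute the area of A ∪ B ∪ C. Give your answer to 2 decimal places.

By inclusion–exclusion:
Individual areas: |A| = 36, |B| = 28, |C| = 22.5.
|A∩B| = 0 (no overlap).
|A∩C| = 13.25.
|B∩C| = 1.1111.
|A∩B∩C| = 0.
|A ∪ B ∪ C| = 86.5 − 14.3611 + 0 = 72.14.

72.14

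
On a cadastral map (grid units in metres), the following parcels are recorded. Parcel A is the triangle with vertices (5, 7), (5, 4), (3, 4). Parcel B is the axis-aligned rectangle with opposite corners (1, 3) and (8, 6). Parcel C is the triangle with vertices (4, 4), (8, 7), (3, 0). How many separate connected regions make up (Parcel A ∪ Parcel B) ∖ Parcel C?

2

(Parcel A ∪ Parcel B) ∖ Parcel C splits into 2 disjoint pieces (area 11.875, area 5.3571).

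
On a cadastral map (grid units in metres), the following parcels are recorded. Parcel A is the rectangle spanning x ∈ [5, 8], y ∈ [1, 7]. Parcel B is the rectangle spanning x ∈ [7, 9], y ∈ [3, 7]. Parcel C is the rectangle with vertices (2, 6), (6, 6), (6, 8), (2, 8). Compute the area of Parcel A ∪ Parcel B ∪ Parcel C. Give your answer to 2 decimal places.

By inclusion–exclusion:
Individual areas: |Parcel A| = 18, |Parcel B| = 8, |Parcel C| = 8.
|Parcel A∩Parcel B|: x∈[7,8], y∈[3,7] → 1·4 = 4.
|Parcel A∩Parcel C|: x∈[5,6], y∈[6,7] → 1·1 = 1.
|Parcel B∩Parcel C| = 0 (no overlap).
|Parcel A∩Parcel B∩Parcel C| = 0.
|Parcel A ∪ Parcel B ∪ Parcel C| = 34 − 5 + 0 = 29.00.

29.00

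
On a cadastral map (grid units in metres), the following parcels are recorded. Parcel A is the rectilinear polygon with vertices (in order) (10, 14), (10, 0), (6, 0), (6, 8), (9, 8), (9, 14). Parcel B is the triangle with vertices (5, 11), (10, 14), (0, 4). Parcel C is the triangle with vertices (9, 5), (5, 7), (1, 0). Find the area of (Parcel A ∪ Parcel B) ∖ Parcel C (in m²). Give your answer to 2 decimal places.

42.74

|Parcel A ∪ Parcel B| = 47.8.
|(Parcel A ∪ Parcel B) ∩ Parcel C| = 5.0625.
|(Parcel A ∪ Parcel B) ∖ Parcel C| = 47.8 − 5.0625 = 42.74.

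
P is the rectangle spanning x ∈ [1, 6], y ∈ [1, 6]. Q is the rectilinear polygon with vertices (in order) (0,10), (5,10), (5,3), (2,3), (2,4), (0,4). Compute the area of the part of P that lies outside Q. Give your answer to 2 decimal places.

14.00

|P| = 25, |P∩Q| = 11.
|P ∖ Q| = |P| − |P∩Q| = 25 − 11 = 14.00.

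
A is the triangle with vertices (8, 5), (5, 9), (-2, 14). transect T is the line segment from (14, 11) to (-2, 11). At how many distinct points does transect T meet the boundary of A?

The segment meets the boundary at (1.333,11), (2.2,11).

2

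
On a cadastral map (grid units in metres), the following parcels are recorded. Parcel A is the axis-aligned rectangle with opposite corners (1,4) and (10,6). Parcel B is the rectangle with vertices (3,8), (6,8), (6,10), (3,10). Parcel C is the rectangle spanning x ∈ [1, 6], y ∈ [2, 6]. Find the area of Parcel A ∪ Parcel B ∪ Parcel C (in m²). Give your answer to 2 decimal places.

By inclusion–exclusion:
Individual areas: |Parcel A| = 18, |Parcel B| = 6, |Parcel C| = 20.
|Parcel A∩Parcel B| = 0 (no overlap).
|Parcel A∩Parcel C|: x∈[1,6], y∈[4,6] → 5·2 = 10.
|Parcel B∩Parcel C| = 0 (no overlap).
|Parcel A∩Parcel B∩Parcel C| = 0.
|Parcel A ∪ Parcel B ∪ Parcel C| = 44 − 10 + 0 = 34.00.

34.00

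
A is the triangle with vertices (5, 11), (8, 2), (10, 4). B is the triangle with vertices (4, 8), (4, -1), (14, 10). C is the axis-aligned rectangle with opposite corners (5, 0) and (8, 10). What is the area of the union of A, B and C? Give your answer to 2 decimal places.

By inclusion–exclusion:
Individual areas: |A| = 12, |B| = 45, |C| = 30.
|A∩B| = 8.048.
|A∩C| = 7.0095.
|B∩C| = 20.25.
|A∩B∩C| = 5.736.
|A ∪ B ∪ C| = 87 − 35.3075 + 5.736 = 57.43.

57.43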